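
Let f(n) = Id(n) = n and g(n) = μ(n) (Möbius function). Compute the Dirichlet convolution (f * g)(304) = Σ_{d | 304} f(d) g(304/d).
(Id * μ)(304) = 144

Divisors of 304: [1, 2, 4, 8, 16, 19, 38, 76, 152, 304]. For each d | 304:
  d = 1: Id(1) · μ(304/1) = 1 · 0 = 0
  d = 2: Id(2) · μ(304/2) = 2 · 0 = 0
  d = 4: Id(4) · μ(304/4) = 4 · 0 = 0
  d = 8: Id(8) · μ(304/8) = 8 · 1 = 8
  d = 16: Id(16) · μ(304/16) = 16 · -1 = -16
  d = 19: Id(19) · μ(304/19) = 19 · 0 = 0
  d = 38: Id(38) · μ(304/38) = 38 · 0 = 0
  d = 76: Id(76) · μ(304/76) = 76 · 0 = 0
  d = 152: Id(152) · μ(304/152) = 152 · -1 = -152
  d = 304: Id(304) · μ(304/304) = 304 · 1 = 304
Summing: (Id * μ)(304) = 0 + 0 + 0 + 8 + -16 + 0 + 0 + 0 + -152 + 304 = 144.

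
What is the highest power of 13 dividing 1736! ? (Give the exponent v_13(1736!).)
v_13(1736!) = 143

Legendre's formula: v_p(n!) = Σ_{k ≥ 1} ⌊n / p^k⌋. For p = 13, n = 1736, the terms are:
  ⌊1736/13^1⌋ = ⌊1736/13⌋ = 133
  ⌊1736/13^2⌋ = ⌊1736/169⌋ = 10
(the next term ⌊1736/13^3⌋ = 0, terminating the sum). Summing: v_13(1736!) = 133 + 10 = 143.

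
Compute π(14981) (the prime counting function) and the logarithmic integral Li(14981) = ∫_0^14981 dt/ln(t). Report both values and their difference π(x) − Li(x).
π(14981) = 1753;  Li(14981) ≈ 1774.65;  π(x) − Li(x) ≈ -21.65.

Direct count of primes ≤ 14981 gives π(14981) = 1753. Numerical evaluation of the logarithmic integral gives Li(14981) ≈ 1774.65. The difference π(x) − Li(x) ≈ -21.65 is typically negative for small/moderate x (Li(x) overestimates), though Littlewood's theorem shows this sign changes infinitely often.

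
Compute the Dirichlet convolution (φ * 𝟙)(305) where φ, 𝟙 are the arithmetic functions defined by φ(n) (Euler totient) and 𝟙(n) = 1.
(φ * 𝟙)(305) = 305

Divisors of 305: [1, 5, 61, 305]. For each d | 305:
  d = 1: φ(1) · 𝟙(305/1) = 1 · 1 = 1
  d = 5: φ(5) · 𝟙(305/5) = 4 · 1 = 4
  d = 61: φ(61) · 𝟙(305/61) = 60 · 1 = 60
  d = 305: φ(305) · 𝟙(305/305) = 240 · 1 = 240
Summing: (φ * 𝟙)(305) = 1 + 4 + 60 + 240 = 305.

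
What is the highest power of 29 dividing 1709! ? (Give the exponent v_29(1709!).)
v_29(1709!) = 60

Legendre's formula: v_p(n!) = Σ_{k ≥ 1} ⌊n / p^k⌋. For p = 29, n = 1709, the terms are:
  ⌊1709/29^1⌋ = ⌊1709/29⌋ = 58
  ⌊1709/29^2⌋ = ⌊1709/841⌋ = 2
(the next term ⌊1709/29^3⌋ = 0, terminating the sum). Summing: v_29(1709!) = 58 + 2 = 60.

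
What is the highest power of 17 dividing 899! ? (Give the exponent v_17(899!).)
v_17(899!) = 55

Legendre's formula: v_p(n!) = Σ_{k ≥ 1} ⌊n / p^k⌋. For p = 17, n = 899, the terms are:
  ⌊899/17^1⌋ = ⌊899/17⌋ = 52
  ⌊899/17^2⌋ = ⌊899/289⌋ = 3
(the next term ⌊899/17^3⌋ = 0, terminating the sum). Summing: v_17(899!) = 52 + 3 = 55.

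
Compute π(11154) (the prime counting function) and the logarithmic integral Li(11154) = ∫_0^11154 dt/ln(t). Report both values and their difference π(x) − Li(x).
π(11154) = 1350;  Li(11154) ≈ 1370.68;  π(x) − Li(x) ≈ -20.68.

Direct count of primes ≤ 11154 gives π(11154) = 1350. Numerical evaluation of the logarithmic integral gives Li(11154) ≈ 1370.68. The difference π(x) − Li(x) ≈ -20.68 is typically negative for small/moderate x (Li(x) overestimates), though Littlewood's theorem shows this sign changes infinitely often.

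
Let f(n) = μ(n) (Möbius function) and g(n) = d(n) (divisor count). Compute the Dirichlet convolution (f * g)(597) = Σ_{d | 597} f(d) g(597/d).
(μ * d)(597) = 1

Divisors of 597: [1, 3, 199, 597]. For each d | 597:
  d = 1: μ(1) · d(597/1) = 1 · 4 = 4
  d = 3: μ(3) · d(597/3) = -1 · 2 = -2
  d = 199: μ(199) · d(597/199) = -1 · 2 = -2
  d = 597: μ(597) · d(597/597) = 1 · 1 = 1
Summing: (μ * d)(597) = 4 + -2 + -2 + 1 = 1.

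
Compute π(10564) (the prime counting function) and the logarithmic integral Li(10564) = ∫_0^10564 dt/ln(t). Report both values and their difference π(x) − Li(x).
π(10564) = 1289;  Li(10564) ≈ 1307.19;  π(x) − Li(x) ≈ -18.19.

Direct count of primes ≤ 10564 gives π(10564) = 1289. Numerical evaluation of the logarithmic integral gives Li(10564) ≈ 1307.19. The difference π(x) − Li(x) ≈ -18.19 is typically negative for small/moderate x (Li(x) overestimates), though Littlewood's theorem shows this sign changes infinitely often.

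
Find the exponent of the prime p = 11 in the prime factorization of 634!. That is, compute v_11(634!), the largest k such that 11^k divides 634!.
v_11(634!) = 62

Legendre's formula: v_p(n!) = Σ_{k ≥ 1} ⌊n / p^k⌋. For p = 11, n = 634, the terms are:
  ⌊634/11^1⌋ = ⌊634/11⌋ = 57
  ⌊634/11^2⌋ = ⌊634/121⌋ = 5
(the next term ⌊634/11^3⌋ = 0, terminating the sum). Summing: v_11(634!) = 57 + 5 = 62.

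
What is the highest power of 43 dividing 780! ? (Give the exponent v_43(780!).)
v_43(780!) = 18

Legendre's formula: v_p(n!) = Σ_{k ≥ 1} ⌊n / p^k⌋. For p = 43, n = 780, the terms are:
  ⌊780/43^1⌋ = ⌊780/43⌋ = 18
(the next term ⌊780/43^2⌋ = 0, terminating the sum). Summing: v_43(780!) = 18 = 18.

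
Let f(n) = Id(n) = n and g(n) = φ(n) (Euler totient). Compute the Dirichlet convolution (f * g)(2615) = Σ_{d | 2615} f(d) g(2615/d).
(Id * φ)(2615) = 9405

Divisors of 2615: [1, 5, 523, 2615]. For each d | 2615:
  d = 1: Id(1) · φ(2615/1) = 1 · 2088 = 2088
  d = 5: Id(5) · φ(2615/5) = 5 · 522 = 2610
  d = 523: Id(523) · φ(2615/523) = 523 · 4 = 2092
  d = 2615: Id(2615) · φ(2615/2615) = 2615 · 1 = 2615
Summing: (Id * φ)(2615) = 2088 + 2610 + 2092 + 2615 = 9405.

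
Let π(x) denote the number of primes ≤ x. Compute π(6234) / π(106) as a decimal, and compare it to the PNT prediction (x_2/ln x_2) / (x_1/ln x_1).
π(6234)/π(106) = 811/27 ≈ 30.0370;  PNT prediction ≈ 31.3882.

π(106) = 27 and π(6234) = 811, so π(6234)/π(106) ≈ 30.0370. The PNT-predicted ratio is (6234/ln(6234)) / (106/ln(106)) ≈ 31.3882. The two agree to within a few percent, as expected.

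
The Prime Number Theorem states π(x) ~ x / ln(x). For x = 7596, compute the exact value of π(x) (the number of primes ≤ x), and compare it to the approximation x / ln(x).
π(7596) = 965;  x/ln(x) ≈ 850.10;  relative error ≈ 11.91%.

Directly count primes up to 7596: π(7596) = 965. The PNT approximation gives 7596/ln(7596) ≈ 7596/8.93538 ≈ 850.10. Relative error (π(x) − x/ln(x)) / π(x) ≈ 11.91%; the approximation is known to undercount slightly (Li(x) is a better estimate).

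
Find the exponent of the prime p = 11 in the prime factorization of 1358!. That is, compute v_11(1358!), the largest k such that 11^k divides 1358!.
v_11(1358!) = 135

Legendre's formula: v_p(n!) = Σ_{k ≥ 1} ⌊n / p^k⌋. For p = 11, n = 1358, the terms are:
  ⌊1358/11^1⌋ = ⌊1358/11⌋ = 123
  ⌊1358/11^2⌋ = ⌊1358/121⌋ = 11
  ⌊1358/11^3⌋ = ⌊1358/1331⌋ = 1
(the next term ⌊1358/11^4⌋ = 0, terminating the sum). Summing: v_11(1358!) = 123 + 11 + 1 = 135.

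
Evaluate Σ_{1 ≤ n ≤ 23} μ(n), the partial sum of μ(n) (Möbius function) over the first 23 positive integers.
Σ_{n ≤ 23} μ(n) = -2

Compute μ(n) for each 1 ≤ n ≤ 23: μ(1) = 1, μ(2) = -1, μ(3) = -1, μ(4) = 0, μ(5) = -1, μ(6) = 1, μ(7) = -1, μ(8) = 0, μ(9) = 0, μ(10) = 1, μ(11) = -1, μ(12) = 0, μ(13) = -1, μ(14) = 1, μ(15) = 1, μ(16) = 0, μ(17) = -1, μ(18) = 0, μ(19) = -1, μ(20) = 0, μ(21) = 1, μ(22) = 1, μ(23) = -1. Summing all 23 values: -2. (Mertens function M(x) = Σ_{n ≤ x} μ(n); on average M(x) should be small (PNT ⟺ M(x) = o(x)).)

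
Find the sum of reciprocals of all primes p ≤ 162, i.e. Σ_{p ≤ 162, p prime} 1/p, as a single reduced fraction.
Σ 1/p = 67195167335560670940823020383181530154843058347995389615845419/35375166993717494840635767087951744212057570647889977422429870

π(162) = 37, so the primes ≤ 162 are [2, 3, 5, 7, 11, 13, 17, 19, 23, 29, 31, 37, 41, 43, 47, 53, 59, 61, 67, 71, 73, 79, 83, 89, 97, 101, 103, 107, 109, 113, 127, 131, 137, 139, 149, 151, 157]. Summing 1/p over these primes: 67195167335560670940823020383181530154843058347995389615845419/35375166993717494840635767087951744212057570647889977422429870 ≈ 1.8995. Mertens estimate ln ln(162) + 0.2615 ≈ 1.8883.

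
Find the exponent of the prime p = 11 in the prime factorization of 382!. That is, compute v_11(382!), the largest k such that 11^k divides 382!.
v_11(382!) = 37

Legendre's formula: v_p(n!) = Σ_{k ≥ 1} ⌊n / p^k⌋. For p = 11, n = 382, the terms are:
  ⌊382/11^1⌋ = ⌊382/11⌋ = 34
  ⌊382/11^2⌋ = ⌊382/121⌋ = 3
(the next term ⌊382/11^3⌋ = 0, terminating the sum). Summing: v_11(382!) = 34 + 3 = 37.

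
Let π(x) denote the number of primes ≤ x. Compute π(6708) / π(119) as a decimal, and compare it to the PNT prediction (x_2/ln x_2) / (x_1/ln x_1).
π(6708)/π(119) = 865/30 ≈ 28.8333;  PNT prediction ≈ 30.5750.

π(119) = 30 and π(6708) = 865, so π(6708)/π(119) ≈ 28.8333. The PNT-predicted ratio is (6708/ln(6708)) / (119/ln(119)) ≈ 30.5750. The two agree to within a few percent, as expected.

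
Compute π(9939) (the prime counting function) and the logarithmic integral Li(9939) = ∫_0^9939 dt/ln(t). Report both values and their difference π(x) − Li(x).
π(9939) = 1225;  Li(9939) ≈ 1239.51;  π(x) − Li(x) ≈ -14.51.

Direct count of primes ≤ 9939 gives π(9939) = 1225. Numerical evaluation of the logarithmic integral gives Li(9939) ≈ 1239.51. The difference π(x) − Li(x) ≈ -14.51 is typically negative for small/moderate x (Li(x) overestimates), though Littlewood's theorem shows this sign changes infinitely often.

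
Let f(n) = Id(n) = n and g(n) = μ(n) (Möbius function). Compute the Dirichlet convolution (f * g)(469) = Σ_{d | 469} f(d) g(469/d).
(Id * μ)(469) = 396

Divisors of 469: [1, 7, 67, 469]. For each d | 469:
  d = 1: Id(1) · μ(469/1) = 1 · 1 = 1
  d = 7: Id(7) · μ(469/7) = 7 · -1 = -7
  d = 67: Id(67) · μ(469/67) = 67 · -1 = -67
  d = 469: Id(469) · μ(469/469) = 469 · 1 = 469
Summing: (Id * μ)(469) = 1 + -7 + -67 + 469 = 396.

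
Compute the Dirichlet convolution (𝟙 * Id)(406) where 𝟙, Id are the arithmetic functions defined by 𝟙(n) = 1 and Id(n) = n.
(𝟙 * Id)(406) = 720

Divisors of 406: [1, 2, 7, 14, 29, 58, 203, 406]. For each d | 406:
  d = 1: 𝟙(1) · Id(406/1) = 1 · 406 = 406
  d = 2: 𝟙(2) · Id(406/2) = 1 · 203 = 203
  d = 7: 𝟙(7) · Id(406/7) = 1 · 58 = 58
  d = 14: 𝟙(14) · Id(406/14) = 1 · 29 = 29
  d = 29: 𝟙(29) · Id(406/29) = 1 · 14 = 14
  d = 58: 𝟙(58) · Id(406/58) = 1 · 7 = 7
  d = 203: 𝟙(203) · Id(406/203) = 1 · 2 = 2
  d = 406: 𝟙(406) · Id(406/406) = 1 · 1 = 1
Summing: (𝟙 * Id)(406) = 406 + 203 + 58 + 29 + 14 + 7 + 2 + 1 = 720.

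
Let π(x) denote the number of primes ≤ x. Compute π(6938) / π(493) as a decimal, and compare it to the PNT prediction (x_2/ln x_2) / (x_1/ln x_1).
π(6938)/π(493) = 890/94 ≈ 9.4681;  PNT prediction ≈ 9.8657.

π(493) = 94 and π(6938) = 890, so π(6938)/π(493) ≈ 9.4681. The PNT-predicted ratio is (6938/ln(6938)) / (493/ln(493)) ≈ 9.8657. The two agree to within a few percent, as expected.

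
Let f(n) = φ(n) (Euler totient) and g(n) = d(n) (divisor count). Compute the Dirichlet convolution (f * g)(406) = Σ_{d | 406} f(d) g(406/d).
(φ * d)(406) = 720

Divisors of 406: [1, 2, 7, 14, 29, 58, 203, 406]. For each d | 406:
  d = 1: φ(1) · d(406/1) = 1 · 8 = 8
  d = 2: φ(2) · d(406/2) = 1 · 4 = 4
  d = 7: φ(7) · d(406/7) = 6 · 4 = 24
  d = 14: φ(14) · d(406/14) = 6 · 2 = 12
  d = 29: φ(29) · d(406/29) = 28 · 4 = 112
  d = 58: φ(58) · d(406/58) = 28 · 2 = 56
  d = 203: φ(203) · d(406/203) = 168 · 2 = 336
  d = 406: φ(406) · d(406/406) = 168 · 1 = 168
Summing: (φ * d)(406) = 8 + 4 + 24 + 12 + 112 + 56 + 336 + 168 = 720.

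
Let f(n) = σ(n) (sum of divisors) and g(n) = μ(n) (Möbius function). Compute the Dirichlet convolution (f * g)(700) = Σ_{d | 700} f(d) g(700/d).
(σ * μ)(700) = 700

Divisors of 700: [1, 2, 4, 5, 7, 10, 14, 20, 25, 28, 35, 50, 70, 100, 140, 175, 350, 700]. For each d | 700:
  d = 1: σ(1) · μ(700/1) = 1 · 0 = 0
  d = 2: σ(2) · μ(700/2) = 3 · 0 = 0
  d = 4: σ(4) · μ(700/4) = 7 · 0 = 0
  d = 5: σ(5) · μ(700/5) = 6 · 0 = 0
  d = 7: σ(7) · μ(700/7) = 8 · 0 = 0
  d = 10: σ(10) · μ(700/10) = 18 · -1 = -18
  d = 14: σ(14) · μ(700/14) = 24 · 0 = 0
  d = 20: σ(20) · μ(700/20) = 42 · 1 = 42
  d = 25: σ(25) · μ(700/25) = 31 · 0 = 0
  d = 28: σ(28) · μ(700/28) = 56 · 0 = 0
  d = 35: σ(35) · μ(700/35) = 48 · 0 = 0
  d = 50: σ(50) · μ(700/50) = 93 · 1 = 93
  d = 70: σ(70) · μ(700/70) = 144 · 1 = 144
  d = 100: σ(100) · μ(700/100) = 217 · -1 = -217
  d = 140: σ(140) · μ(700/140) = 336 · -1 = -336
  d = 175: σ(175) · μ(700/175) = 248 · 0 = 0
  d = 350: σ(350) · μ(700/350) = 744 · -1 = -744
  d = 700: σ(700) · μ(700/700) = 1736 · 1 = 1736
Summing: (σ * μ)(700) = 0 + 0 + 0 + 0 + 0 + -18 + 0 + 42 + 0 + 0 + 0 + 93 + 144 + -217 + -336 + 0 + -744 + 1736 = 700.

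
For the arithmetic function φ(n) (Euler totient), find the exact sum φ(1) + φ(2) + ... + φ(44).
Σ_{n ≤ 44} φ(n) = 604

Compute φ(n) for each 1 ≤ n ≤ 44: φ(1) = 1, φ(2) = 1, φ(3) = 2, φ(4) = 2, φ(5) = 4, φ(6) = 2, φ(7) = 6, φ(8) = 4, φ(9) = 6, φ(10) = 4, φ(11) = 10, φ(12) = 4, φ(13) = 12, φ(14) = 6, φ(15) = 8, φ(16) = 8, φ(17) = 16, φ(18) = 6, φ(19) = 18, φ(20) = 8, φ(21) = 12, φ(22) = 10, φ(23) = 22, φ(24) = 8, φ(25) = 20, φ(26) = 12, φ(27) = 18, φ(28) = 12, φ(29) = 28, φ(30) = 8, φ(31) = 30, φ(32) = 16, φ(33) = 20, φ(34) = 16, φ(35) = 24, φ(36) = 12, φ(37) = 36, φ(38) = 18, φ(39) = 24, φ(40) = 16, φ(41) = 40, φ(42) = 12, φ(43) = 42, φ(44) = 20. Summing all 44 values: 604. (Average order: Σ_{n ≤ x} φ(n) ~ (3/π²) x². For x = 44, (3/π²)·44² ≈ 588.47.)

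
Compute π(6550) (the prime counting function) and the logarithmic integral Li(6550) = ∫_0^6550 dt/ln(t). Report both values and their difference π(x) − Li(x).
π(6550) = 845;  Li(6550) ≈ 863.31;  π(x) − Li(x) ≈ -18.31.

Direct count of primes ≤ 6550 gives π(6550) = 845. Numerical evaluation of the logarithmic integral gives Li(6550) ≈ 863.31. The difference π(x) − Li(x) ≈ -18.31 is typically negative for small/moderate x (Li(x) overestimates), though Littlewood's theorem shows this sign changes infinitely often.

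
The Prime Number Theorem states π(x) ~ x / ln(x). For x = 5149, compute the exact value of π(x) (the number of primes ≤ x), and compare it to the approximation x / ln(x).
π(5149) = 686;  x/ln(x) ≈ 602.46;  relative error ≈ 12.18%.

Directly count primes up to 5149: π(5149) = 686. The PNT approximation gives 5149/ln(5149) ≈ 5149/8.54656 ≈ 602.46. Relative error (π(x) − x/ln(x)) / π(x) ≈ 12.18%; the approximation is known to undercount slightly (Li(x) is a better estimate).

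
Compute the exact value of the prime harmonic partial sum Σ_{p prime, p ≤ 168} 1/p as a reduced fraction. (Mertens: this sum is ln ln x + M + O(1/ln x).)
Σ 1/p = 1840793455149223796977553240989608507934961889604586193282330007699/962947420735983927056946215901134429196419130606213075415963491270

π(168) = 39, so the primes ≤ 168 are [2, 3, 5, 7, 11, 13, 17, 19, 23, 29, 31, 37, 41, 43, 47, 53, 59, 61, 67, 71, 73, 79, 83, 89, 97, 101, 103, 107, 109, 113, 127, 131, 137, 139, 149, 151, 157, 163, 167]. Summing 1/p over these primes: 1840793455149223796977553240989608507934961889604586193282330007699/962947420735983927056946215901134429196419130606213075415963491270 ≈ 1.9116. Mertens estimate ln ln(168) + 0.2615 ≈ 1.8954.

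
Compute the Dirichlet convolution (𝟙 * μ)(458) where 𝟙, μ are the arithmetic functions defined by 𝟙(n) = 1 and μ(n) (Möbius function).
(𝟙 * μ)(458) = 0

Divisors of 458: [1, 2, 229, 458]. For each d | 458:
  d = 1: 𝟙(1) · μ(458/1) = 1 · 1 = 1
  d = 2: 𝟙(2) · μ(458/2) = 1 · -1 = -1
  d = 229: 𝟙(229) · μ(458/229) = 1 · -1 = -1
  d = 458: 𝟙(458) · μ(458/458) = 1 · 1 = 1
Summing: (𝟙 * μ)(458) = 1 + -1 + -1 + 1 = 0.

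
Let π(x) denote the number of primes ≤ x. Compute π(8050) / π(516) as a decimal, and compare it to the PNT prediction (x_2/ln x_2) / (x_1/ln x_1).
π(8050)/π(516) = 1011/97 ≈ 10.4227;  PNT prediction ≈ 10.8350.

π(516) = 97 and π(8050) = 1011, so π(8050)/π(516) ≈ 10.4227. The PNT-predicted ratio is (8050/ln(8050)) / (516/ln(516)) ≈ 10.8350. The two agree to within a few percent, as expected.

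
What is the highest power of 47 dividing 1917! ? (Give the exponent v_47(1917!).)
v_47(1917!) = 40

Legendre's formula: v_p(n!) = Σ_{k ≥ 1} ⌊n / p^k⌋. For p = 47, n = 1917, the terms are:
  ⌊1917/47^1⌋ = ⌊1917/47⌋ = 40
(the next term ⌊1917/47^2⌋ = 0, terminating the sum). Summing: v_47(1917!) = 40 = 40.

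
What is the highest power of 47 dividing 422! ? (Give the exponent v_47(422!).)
v_47(422!) = 8

Legendre's formula: v_p(n!) = Σ_{k ≥ 1} ⌊n / p^k⌋. For p = 47, n = 422, the terms are:
  ⌊422/47^1⌋ = ⌊422/47⌋ = 8
(the next term ⌊422/47^2⌋ = 0, terminating the sum). Summing: v_47(422!) = 8 = 8.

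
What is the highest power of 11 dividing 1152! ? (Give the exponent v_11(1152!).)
v_11(1152!) = 113

Legendre's formula: v_p(n!) = Σ_{k ≥ 1} ⌊n / p^k⌋. For p = 11, n = 1152, the terms are:
  ⌊1152/11^1⌋ = ⌊1152/11⌋ = 104
  ⌊1152/11^2⌋ = ⌊1152/121⌋ = 9
(the next term ⌊1152/11^3⌋ = 0, terminating the sum). Summing: v_11(1152!) = 104 + 9 = 113.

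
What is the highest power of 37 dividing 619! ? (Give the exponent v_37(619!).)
v_37(619!) = 16

Legendre's formula: v_p(n!) = Σ_{k ≥ 1} ⌊n / p^k⌋. For p = 37, n = 619, the terms are:
  ⌊619/37^1⌋ = ⌊619/37⌋ = 16
(the next term ⌊619/37^2⌋ = 0, terminating the sum). Summing: v_37(619!) = 16 = 16.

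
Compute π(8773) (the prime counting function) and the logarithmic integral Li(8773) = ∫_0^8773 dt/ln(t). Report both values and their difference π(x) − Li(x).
π(8773) = 1093;  Li(8773) ≈ 1111.98;  π(x) − Li(x) ≈ -18.98.

Direct count of primes ≤ 8773 gives π(8773) = 1093. Numerical evaluation of the logarithmic integral gives Li(8773) ≈ 1111.98. The difference π(x) − Li(x) ≈ -18.98 is typically negative for small/moderate x (Li(x) overestimates), though Littlewood's theorem shows this sign changes infinitely often.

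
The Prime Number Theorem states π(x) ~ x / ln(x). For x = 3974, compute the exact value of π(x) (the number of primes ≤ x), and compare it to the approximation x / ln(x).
π(3974) = 549;  x/ln(x) ≈ 479.52;  relative error ≈ 12.66%.

Directly count primes up to 3974: π(3974) = 549. The PNT approximation gives 3974/ln(3974) ≈ 3974/8.28753 ≈ 479.52. Relative error (π(x) − x/ln(x)) / π(x) ≈ 12.66%; the approximation is known to undercount slightly (Li(x) is a better estimate).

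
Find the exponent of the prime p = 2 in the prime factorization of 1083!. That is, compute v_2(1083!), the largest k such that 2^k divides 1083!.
v_2(1083!) = 1077

Legendre's formula: v_p(n!) = Σ_{k ≥ 1} ⌊n / p^k⌋. For p = 2, n = 1083, the terms are:
  ⌊1083/2^1⌋ = ⌊1083/2⌋ = 541
  ⌊1083/2^2⌋ = ⌊1083/4⌋ = 270
  ⌊1083/2^3⌋ = ⌊1083/8⌋ = 135
  ⌊1083/2^4⌋ = ⌊1083/16⌋ = 67
  ⌊1083/2^5⌋ = ⌊1083/32⌋ = 33
  ⌊1083/2^6⌋ = ⌊1083/64⌋ = 16
  ⌊1083/2^7⌋ = ⌊1083/128⌋ = 8
  ⌊1083/2^8⌋ = ⌊1083/256⌋ = 4
  ⌊1083/2^9⌋ = ⌊1083/512⌋ = 2
  ⌊1083/2^10⌋ = ⌊1083/1024⌋ = 1
(the next term ⌊1083/2^11⌋ = 0, terminating the sum). Summing: v_2(1083!) = 541 + 270 + 135 + 67 + 33 + 16 + 8 + 4 + 2 + 1 = 1077.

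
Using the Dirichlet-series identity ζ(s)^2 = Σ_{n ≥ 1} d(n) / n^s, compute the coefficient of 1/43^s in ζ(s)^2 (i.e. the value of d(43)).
d(43) = 2

ζ(s)^2 = (Σ 1/m^s)(Σ 1/k^s). The coefficient of 1/n^s in the product is the number of ordered pairs (m, k) with mk = n, which equals d(n). For n = 43, divisors are [1, 43], so d(43) = 2.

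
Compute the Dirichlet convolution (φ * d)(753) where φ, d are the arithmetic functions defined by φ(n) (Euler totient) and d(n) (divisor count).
(φ * d)(753) = 1008

Divisors of 753: [1, 3, 251, 753]. For each d | 753:
  d = 1: φ(1) · d(753/1) = 1 · 4 = 4
  d = 3: φ(3) · d(753/3) = 2 · 2 = 4
  d = 251: φ(251) · d(753/251) = 250 · 2 = 500
  d = 753: φ(753) · d(753/753) = 500 · 1 = 500
Summing: (φ * d)(753) = 4 + 4 + 500 + 500 = 1008.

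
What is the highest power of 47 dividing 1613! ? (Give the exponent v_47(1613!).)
v_47(1613!) = 34

Legendre's formula: v_p(n!) = Σ_{k ≥ 1} ⌊n / p^k⌋. For p = 47, n = 1613, the terms are:
  ⌊1613/47^1⌋ = ⌊1613/47⌋ = 34
(the next term ⌊1613/47^2⌋ = 0, terminating the sum). Summing: v_47(1613!) = 34 = 34.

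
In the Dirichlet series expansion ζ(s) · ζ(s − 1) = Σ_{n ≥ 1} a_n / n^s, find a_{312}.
σ(312) = 840

In the product (Σ m^0/m^s)(Σ k / k^s) = Σ (Σ_{d | n} d) / n^s, the coefficient of 1/n^s is σ(n) = Σ_{d | n} d. For n = 312, divisors are [1, 2, 3, 4, 6, 8, 12, 13, 24, 26, 39, 52, 78, 104, 156, 312]; summing: σ(312) = 840.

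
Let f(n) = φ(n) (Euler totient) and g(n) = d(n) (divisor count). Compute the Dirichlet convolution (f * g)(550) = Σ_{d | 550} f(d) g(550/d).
(φ * d)(550) = 1116

Divisors of 550: [1, 2, 5, 10, 11, 22, 25, 50, 55, 110, 275, 550]. For each d | 550:
  d = 1: φ(1) · d(550/1) = 1 · 12 = 12
  d = 2: φ(2) · d(550/2) = 1 · 6 = 6
  d = 5: φ(5) · d(550/5) = 4 · 8 = 32
  d = 10: φ(10) · d(550/10) = 4 · 4 = 16
  d = 11: φ(11) · d(550/11) = 10 · 6 = 60
  d = 22: φ(22) · d(550/22) = 10 · 3 = 30
  d = 25: φ(25) · d(550/25) = 20 · 4 = 80
  d = 50: φ(50) · d(550/50) = 20 · 2 = 40
  d = 55: φ(55) · d(550/55) = 40 · 4 = 160
  d = 110: φ(110) · d(550/110) = 40 · 2 = 80
  d = 275: φ(275) · d(550/275) = 200 · 2 = 400
  d = 550: φ(550) · d(550/550) = 200 · 1 = 200
Summing: (φ * d)(550) = 12 + 6 + 32 + 16 + 60 + 30 + 80 + 40 + 160 + 80 + 400 + 200 = 1116.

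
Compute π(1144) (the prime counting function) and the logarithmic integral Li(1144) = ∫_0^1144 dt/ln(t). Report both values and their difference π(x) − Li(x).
π(1144) = 189;  Li(1144) ≈ 198.25;  π(x) − Li(x) ≈ -9.25.

Direct count of primes ≤ 1144 gives π(1144) = 189. Numerical evaluation of the logarithmic integral gives Li(1144) ≈ 198.25. The difference π(x) − Li(x) ≈ -9.25 is typically negative for small/moderate x (Li(x) overestimates), though Littlewood's theorem shows this sign changes infinitely often.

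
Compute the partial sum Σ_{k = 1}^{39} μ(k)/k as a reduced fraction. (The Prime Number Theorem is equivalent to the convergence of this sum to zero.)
Σ μ(k)/k = 124873406579/2473579378270

Values of μ(k) for 1 ≤ k ≤ 39: μ(1) = 1, μ(2) = -1, μ(3) = -1, μ(5) = -1, μ(6) = 1, μ(7) = -1, μ(10) = 1, μ(11) = -1, μ(13) = -1, μ(14) = 1, μ(15) = 1, μ(17) = -1, μ(19) = -1, μ(21) = 1, μ(22) = 1, μ(23) = -1, μ(26) = 1, μ(29) = -1, μ(30) = -1, μ(31) = -1, μ(33) = 1, μ(34) = 1, μ(35) = 1, μ(37) = -1, μ(38) = 1, μ(39) = 1, with μ = 0 on non-squarefree integers. Summing μ(k)/k for k where μ(k) ≠ 0 gives 124873406579/2473579378270 ≈ 0.0505. (PNT ⟺ this sum → 0 as n → ∞.)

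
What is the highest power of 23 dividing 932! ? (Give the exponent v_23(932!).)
v_23(932!) = 41

Legendre's formula: v_p(n!) = Σ_{k ≥ 1} ⌊n / p^k⌋. For p = 23, n = 932, the terms are:
  ⌊932/23^1⌋ = ⌊932/23⌋ = 40
  ⌊932/23^2⌋ = ⌊932/529⌋ = 1
(the next term ⌊932/23^3⌋ = 0, terminating the sum). Summing: v_23(932!) = 40 + 1 = 41.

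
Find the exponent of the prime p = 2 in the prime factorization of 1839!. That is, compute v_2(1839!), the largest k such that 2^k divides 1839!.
v_2(1839!) = 1831

Legendre's formula: v_p(n!) = Σ_{k ≥ 1} ⌊n / p^k⌋. For p = 2, n = 1839, the terms are:
  ⌊1839/2^1⌋ = ⌊1839/2⌋ = 919
  ⌊1839/2^2⌋ = ⌊1839/4⌋ = 459
  ⌊1839/2^3⌋ = ⌊1839/8⌋ = 229
  ⌊1839/2^4⌋ = ⌊1839/16⌋ = 114
  ⌊1839/2^5⌋ = ⌊1839/32⌋ = 57
  ⌊1839/2^6⌋ = ⌊1839/64⌋ = 28
  ⌊1839/2^7⌋ = ⌊1839/128⌋ = 14
  ⌊1839/2^8⌋ = ⌊1839/256⌋ = 7
  ⌊1839/2^9⌋ = ⌊1839/512⌋ = 3
  ⌊1839/2^10⌋ = ⌊1839/1024⌋ = 1
(the next term ⌊1839/2^11⌋ = 0, terminating the sum). Summing: v_2(1839!) = 919 + 459 + 229 + 114 + 57 + 28 + 14 + 7 + 3 + 1 = 1831.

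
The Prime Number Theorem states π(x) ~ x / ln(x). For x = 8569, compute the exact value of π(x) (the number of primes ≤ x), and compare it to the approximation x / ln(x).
π(8569) = 1067;  x/ln(x) ≈ 946.23;  relative error ≈ 11.32%.

Directly count primes up to 8569: π(8569) = 1067. The PNT approximation gives 8569/ln(8569) ≈ 8569/9.05591 ≈ 946.23. Relative error (π(x) − x/ln(x)) / π(x) ≈ 11.32%; the approximation is known to undercount slightly (Li(x) is a better estimate).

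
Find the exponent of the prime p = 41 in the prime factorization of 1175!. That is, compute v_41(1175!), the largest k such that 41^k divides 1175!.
v_41(1175!) = 28

Legendre's formula: v_p(n!) = Σ_{k ≥ 1} ⌊n / p^k⌋. For p = 41, n = 1175, the terms are:
  ⌊1175/41^1⌋ = ⌊1175/41⌋ = 28
(the next term ⌊1175/41^2⌋ = 0, terminating the sum). Summing: v_41(1175!) = 28 = 28.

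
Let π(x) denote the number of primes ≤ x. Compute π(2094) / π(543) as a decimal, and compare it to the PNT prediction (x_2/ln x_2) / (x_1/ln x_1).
π(2094)/π(543) = 316/100 ≈ 3.1600;  PNT prediction ≈ 3.1757.

π(543) = 100 and π(2094) = 316, so π(2094)/π(543) ≈ 3.1600. The PNT-predicted ratio is (2094/ln(2094)) / (543/ln(543)) ≈ 3.1757. The two agree to within a few percent, as expected.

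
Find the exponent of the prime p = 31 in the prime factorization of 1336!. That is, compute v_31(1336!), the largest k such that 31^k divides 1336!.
v_31(1336!) = 44

Legendre's formula: v_p(n!) = Σ_{k ≥ 1} ⌊n / p^k⌋. For p = 31, n = 1336, the terms are:
  ⌊1336/31^1⌋ = ⌊1336/31⌋ = 43
  ⌊1336/31^2⌋ = ⌊1336/961⌋ = 1
(the next term ⌊1336/31^3⌋ = 0, terminating the sum). Summing: v_31(1336!) = 43 + 1 = 44.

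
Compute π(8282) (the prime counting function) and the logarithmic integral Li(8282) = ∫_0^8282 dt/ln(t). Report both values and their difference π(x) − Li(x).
π(8282) = 1038;  Li(8282) ≈ 1057.73;  π(x) − Li(x) ≈ -19.73.

Direct count of primes ≤ 8282 gives π(8282) = 1038. Numerical evaluation of the logarithmic integral gives Li(8282) ≈ 1057.73. The difference π(x) − Li(x) ≈ -19.73 is typically negative for small/moderate x (Li(x) overestimates), though Littlewood's theorem shows this sign changes infinitely often.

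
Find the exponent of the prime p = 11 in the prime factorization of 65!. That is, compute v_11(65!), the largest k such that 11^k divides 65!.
v_11(65!) = 5

Legendre's formula: v_p(n!) = Σ_{k ≥ 1} ⌊n / p^k⌋. For p = 11, n = 65, the terms are:
  ⌊65/11^1⌋ = ⌊65/11⌋ = 5
(the next term ⌊65/11^2⌋ = 0, terminating the sum). Summing: v_11(65!) = 5 = 5.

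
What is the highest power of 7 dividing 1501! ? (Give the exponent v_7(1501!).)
v_7(1501!) = 248

Legendre's formula: v_p(n!) = Σ_{k ≥ 1} ⌊n / p^k⌋. For p = 7, n = 1501, the terms are:
  ⌊1501/7^1⌋ = ⌊1501/7⌋ = 214
  ⌊1501/7^2⌋ = ⌊1501/49⌋ = 30
  ⌊1501/7^3⌋ = ⌊1501/343⌋ = 4
(the next term ⌊1501/7^4⌋ = 0, terminating the sum). Summing: v_7(1501!) = 214 + 30 + 4 = 248.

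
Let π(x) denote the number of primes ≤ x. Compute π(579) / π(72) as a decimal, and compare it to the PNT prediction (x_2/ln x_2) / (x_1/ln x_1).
π(579)/π(72) = 106/20 ≈ 5.3000;  PNT prediction ≈ 5.4064.

π(72) = 20 and π(579) = 106, so π(579)/π(72) ≈ 5.3000. The PNT-predicted ratio is (579/ln(579)) / (72/ln(72)) ≈ 5.4064. The two agree to within a few percent, as expected.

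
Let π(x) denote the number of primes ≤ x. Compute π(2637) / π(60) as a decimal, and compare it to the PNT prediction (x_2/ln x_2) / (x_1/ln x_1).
π(2637)/π(60) = 382/17 ≈ 22.4706;  PNT prediction ≈ 22.8434.

π(60) = 17 and π(2637) = 382, so π(2637)/π(60) ≈ 22.4706. The PNT-predicted ratio is (2637/ln(2637)) / (60/ln(60)) ≈ 22.8434. The two agree to within a few percent, as expected.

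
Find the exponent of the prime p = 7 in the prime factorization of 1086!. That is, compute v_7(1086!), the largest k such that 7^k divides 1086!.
v_7(1086!) = 180

Legendre's formula: v_p(n!) = Σ_{k ≥ 1} ⌊n / p^k⌋. For p = 7, n = 1086, the terms are:
  ⌊1086/7^1⌋ = ⌊1086/7⌋ = 155
  ⌊1086/7^2⌋ = ⌊1086/49⌋ = 22
  ⌊1086/7^3⌋ = ⌊1086/343⌋ = 3
(the next term ⌊1086/7^4⌋ = 0, terminating the sum). Summing: v_7(1086!) = 155 + 22 + 3 = 180.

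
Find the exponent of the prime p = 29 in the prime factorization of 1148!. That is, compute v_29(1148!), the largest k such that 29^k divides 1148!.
v_29(1148!) = 40

Legendre's formula: v_p(n!) = Σ_{k ≥ 1} ⌊n / p^k⌋. For p = 29, n = 1148, the terms are:
  ⌊1148/29^1⌋ = ⌊1148/29⌋ = 39
  ⌊1148/29^2⌋ = ⌊1148/841⌋ = 1
(the next term ⌊1148/29^3⌋ = 0, terminating the sum). Summing: v_29(1148!) = 39 + 1 = 40.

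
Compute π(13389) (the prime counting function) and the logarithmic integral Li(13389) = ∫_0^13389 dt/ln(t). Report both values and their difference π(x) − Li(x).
π(13389) = 1587;  Li(13389) ≈ 1608.11;  π(x) − Li(x) ≈ -21.11.

Direct count of primes ≤ 13389 gives π(13389) = 1587. Numerical evaluation of the logarithmic integral gives Li(13389) ≈ 1608.11. The difference π(x) − Li(x) ≈ -21.11 is typically negative for small/moderate x (Li(x) overestimates), though Littlewood's theorem shows this sign changes infinitely often.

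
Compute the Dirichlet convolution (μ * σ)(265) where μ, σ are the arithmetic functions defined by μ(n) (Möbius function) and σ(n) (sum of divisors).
(μ * σ)(265) = 265

Divisors of 265: [1, 5, 53, 265]. For each d | 265:
  d = 1: μ(1) · σ(265/1) = 1 · 324 = 324
  d = 5: μ(5) · σ(265/5) = -1 · 54 = -54
  d = 53: μ(53) · σ(265/53) = -1 · 6 = -6
  d = 265: μ(265) · σ(265/265) = 1 · 1 = 1
Summing: (μ * σ)(265) = 324 + -54 + -6 + 1 = 265.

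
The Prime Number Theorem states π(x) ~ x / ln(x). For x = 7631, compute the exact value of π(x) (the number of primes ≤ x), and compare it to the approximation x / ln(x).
π(7631) = 968;  x/ln(x) ≈ 853.58;  relative error ≈ 11.82%.

Directly count primes up to 7631: π(7631) = 968. The PNT approximation gives 7631/ln(7631) ≈ 7631/8.93997 ≈ 853.58. Relative error (π(x) − x/ln(x)) / π(x) ≈ 11.82%; the approximation is known to undercount slightly (Li(x) is a better estimate).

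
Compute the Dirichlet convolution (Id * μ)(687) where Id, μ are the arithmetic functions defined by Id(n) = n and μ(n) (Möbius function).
(Id * μ)(687) = 456

Divisors of 687: [1, 3, 229, 687]. For each d | 687:
  d = 1: Id(1) · μ(687/1) = 1 · 1 = 1
  d = 3: Id(3) · μ(687/3) = 3 · -1 = -3
  d = 229: Id(229) · μ(687/229) = 229 · -1 = -229
  d = 687: Id(687) · μ(687/687) = 687 · 1 = 687
Summing: (Id * μ)(687) = 1 + -3 + -229 + 687 = 456.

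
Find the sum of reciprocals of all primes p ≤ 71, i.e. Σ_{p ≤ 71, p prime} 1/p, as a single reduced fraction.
Σ 1/p = 972416614407737400870501653/557940830126698960967415390

π(71) = 20, so the primes ≤ 71 are [2, 3, 5, 7, 11, 13, 17, 19, 23, 29, 31, 37, 41, 43, 47, 53, 59, 61, 67, 71]. Summing 1/p over these primes: 972416614407737400870501653/557940830126698960967415390 ≈ 1.7429. Mertens estimate ln ln(71) + 0.2615 ≈ 1.7114.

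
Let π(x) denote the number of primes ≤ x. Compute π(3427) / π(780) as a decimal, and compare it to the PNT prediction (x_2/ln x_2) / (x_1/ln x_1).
π(3427)/π(780) = 480/137 ≈ 3.5036;  PNT prediction ≈ 3.5946.

π(780) = 137 and π(3427) = 480, so π(3427)/π(780) ≈ 3.5036. The PNT-predicted ratio is (3427/ln(3427)) / (780/ln(780)) ≈ 3.5946. The two agree to within a few percent, as expected.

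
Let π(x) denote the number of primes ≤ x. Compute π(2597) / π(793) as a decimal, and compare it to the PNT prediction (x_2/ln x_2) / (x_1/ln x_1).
π(2597)/π(793) = 378/138 ≈ 2.7391;  PNT prediction ≈ 2.7808.

π(793) = 138 and π(2597) = 378, so π(2597)/π(793) ≈ 2.7391. The PNT-predicted ratio is (2597/ln(2597)) / (793/ln(793)) ≈ 2.7808. The two agree to within a few percent, as expected.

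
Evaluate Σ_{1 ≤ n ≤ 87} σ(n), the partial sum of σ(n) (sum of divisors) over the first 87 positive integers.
Σ_{n ≤ 87} σ(n) = 6229

Compute σ(n) for each 1 ≤ n ≤ 87: σ(1) = 1, σ(2) = 3, σ(3) = 4, σ(4) = 7, σ(5) = 6, σ(6) = 12, σ(7) = 8, σ(8) = 15, σ(9) = 13, σ(10) = 18, σ(11) = 12, σ(12) = 28, σ(13) = 14, σ(14) = 24, σ(15) = 24, σ(16) = 31, σ(17) = 18, σ(18) = 39, σ(19) = 20, σ(20) = 42, σ(21) = 32, σ(22) = 36, σ(23) = 24, σ(24) = 60, σ(25) = 31, σ(26) = 42, σ(27) = 40, σ(28) = 56, σ(29) = 30, σ(30) = 72, σ(31) = 32, σ(32) = 63, σ(33) = 48, σ(34) = 54, σ(35) = 48, σ(36) = 91, σ(37) = 38, σ(38) = 60, σ(39) = 56, σ(40) = 90, σ(41) = 42, σ(42) = 96, σ(43) = 44, σ(44) = 84, σ(45) = 78, σ(46) = 72, σ(47) = 48, σ(48) = 124, σ(49) = 57, σ(50) = 93, σ(51) = 72, σ(52) = 98, σ(53) = 54, σ(54) = 120, σ(55) = 72, σ(56) = 120, σ(57) = 80, σ(58) = 90, σ(59) = 60, σ(60) = 168, σ(61) = 62, σ(62) = 96, σ(63) = 104, σ(64) = 127, σ(65) = 84, σ(66) = 144, σ(67) = 68, σ(68) = 126, σ(69) = 96, σ(70) = 144, σ(71) = 72, σ(72) = 195, σ(73) = 74, σ(74) = 114, σ(75) = 124, σ(76) = 140, σ(77) = 96, σ(78) = 168, σ(79) = 80, σ(80) = 186, σ(81) = 121, σ(82) = 126, σ(83) = 84, σ(84) = 224, σ(85) = 108, σ(86) = 132, σ(87) = 120. Summing all 87 values: 6229. (Average order: Σ_{n ≤ x} σ(n) ~ (π²/12) x². For x = 87, (π²/12)·87² ≈ 6225.25.)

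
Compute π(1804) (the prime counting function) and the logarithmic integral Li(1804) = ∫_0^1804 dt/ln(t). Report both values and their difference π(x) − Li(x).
π(1804) = 279;  Li(1804) ≈ 288.85;  π(x) − Li(x) ≈ -9.85.

Direct count of primes ≤ 1804 gives π(1804) = 279. Numerical evaluation of the logarithmic integral gives Li(1804) ≈ 288.85. The difference π(x) − Li(x) ≈ -9.85 is typically negative for small/moderate x (Li(x) overestimates), though Littlewood's theorem shows this sign changes infinitely often.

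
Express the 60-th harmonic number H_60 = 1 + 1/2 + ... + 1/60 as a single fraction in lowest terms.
H_60 = 15117092380124150817026911/3230237388259077233637600

Direct summation: H_60 = 1 + 1/2 + ... + 1/60. The least common denominator is lcm(1, ..., 60) = 9690712164777231700912800; over this denominator the numerator is 9690712164777231700912800 + 4845356082388615850456400 + 3230237388259077233637600 + 2422678041194307925228200 + 1938142432955446340182560 + 1615118694129538616818800 + 1384387452111033100130400 + 1211339020597153962614100 + 1076745796086359077879200 + 969071216477723170091280 + 880973833161566518264800 + 807559347064769308409400 + 745439397290556284685600 + 692193726055516550065200 + 646047477651815446727520 + 605669510298576981307050 + 570041892045719511818400 + 538372898043179538939600 + 510037482356696405311200 + 484535608238861585045640 + 461462484037011033376800 + 440486916580783259132400 + 421335311512053552213600 + 403779673532384654204700 + 387628486591089268036512 + 372719698645278142342800 + 358915265362119692626400 + 346096863027758275032600 + 334162488440594196583200 + 323023738825907723363760 + 312603618218620377448800 + 302834755149288490653525 + 293657944387188839421600 + 285020946022859755909200 + 276877490422206620026080 + 269186449021589769469800 + 261911139588573829754400 + 255018741178348202655600 + 248479799096852094895200 + 242267804119430792522820 + 236358833287249553680800 + 230731242018505516688400 + 225365399180865853509600 + 220243458290391629566200 + 215349159217271815575840 + 210667655756026776106800 + 206185365208026206402400 + 201889836766192327102350 + 197769636015861871447200 + 193814243295544634018256 + 190013964015239837272800 + 186359849322639071171400 + 182843625750513805677600 + 179457632681059846313200 + 176194766632313303652960 + 173048431513879137516300 + 170012494118898801770400 + 167081244220297098291600 + 164249358725037825439200 + 161511869412953861681880 = 45351277140372452451080733, so H_60 = 45351277140372452451080733/9690712164777231700912800; reducing by gcd(45351277140372452451080733, 9690712164777231700912800) = 3 gives 15117092380124150817026911/3230237388259077233637600 ≈ 4.67987. (The PNT-adjacent estimate ln(60) + γ ≈ 4.67156 matches within O(1/n).)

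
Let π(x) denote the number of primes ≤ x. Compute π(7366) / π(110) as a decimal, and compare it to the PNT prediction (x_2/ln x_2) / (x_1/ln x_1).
π(7366)/π(110) = 937/29 ≈ 32.3103;  PNT prediction ≈ 35.3480.

π(110) = 29 and π(7366) = 937, so π(7366)/π(110) ≈ 32.3103. The PNT-predicted ratio is (7366/ln(7366)) / (110/ln(110)) ≈ 35.3480. The two agree to within a few percent, as expected.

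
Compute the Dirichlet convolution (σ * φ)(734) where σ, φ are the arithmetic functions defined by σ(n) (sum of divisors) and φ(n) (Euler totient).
(σ * φ)(734) = 2936

Divisors of 734: [1, 2, 367, 734]. For each d | 734:
  d = 1: σ(1) · φ(734/1) = 1 · 366 = 366
  d = 2: σ(2) · φ(734/2) = 3 · 366 = 1098
  d = 367: σ(367) · φ(734/367) = 368 · 1 = 368
  d = 734: σ(734) · φ(734/734) = 1104 · 1 = 1104
Summing: (σ * φ)(734) = 366 + 1098 + 368 + 1104 = 2936.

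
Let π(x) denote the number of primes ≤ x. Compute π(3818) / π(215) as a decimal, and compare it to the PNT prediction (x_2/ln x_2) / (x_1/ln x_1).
π(3818)/π(215) = 529/47 ≈ 11.2553;  PNT prediction ≈ 11.5638.

π(215) = 47 and π(3818) = 529, so π(3818)/π(215) ≈ 11.2553. The PNT-predicted ratio is (3818/ln(3818)) / (215/ln(215)) ≈ 11.5638. The two agree to within a few percent, as expected.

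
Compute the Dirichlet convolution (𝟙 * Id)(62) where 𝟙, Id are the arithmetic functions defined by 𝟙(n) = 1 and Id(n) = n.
(𝟙 * Id)(62) = 96

Divisors of 62: [1, 2, 31, 62]. For each d | 62:
  d = 1: 𝟙(1) · Id(62/1) = 1 · 62 = 62
  d = 2: 𝟙(2) · Id(62/2) = 1 · 31 = 31
  d = 31: 𝟙(31) · Id(62/31) = 1 · 2 = 2
  d = 62: 𝟙(62) · Id(62/62) = 1 · 1 = 1
Summing: (𝟙 * Id)(62) = 62 + 31 + 2 + 1 = 96.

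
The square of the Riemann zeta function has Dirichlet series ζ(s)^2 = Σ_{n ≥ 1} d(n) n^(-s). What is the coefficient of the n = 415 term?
d(415) = 4

ζ(s)^2 = (Σ 1/m^s)(Σ 1/k^s). The coefficient of 1/n^s in the product is the number of ordered pairs (m, k) with mk = n, which equals d(n). For n = 415, divisors are [1, 5, 83, 415], so d(415) = 4.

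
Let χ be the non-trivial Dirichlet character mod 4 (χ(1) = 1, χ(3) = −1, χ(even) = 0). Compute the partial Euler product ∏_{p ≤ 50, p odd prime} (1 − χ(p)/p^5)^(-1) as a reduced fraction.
∏ = 7508883803148623376075754946450365737429310788606076172798130278074505/7537845509642297199917174706861149114875564283464393121061743521431552

The odd primes p ≤ 50 are [3, 5, 7, 11, 13, 17, 19, 23, 29, 31, 37, 41, 43, 47]. For each, χ(p) = 1 if p ≡ 1 mod 4, χ(p) = −1 if p ≡ 3 mod 4. Taking (1 − χ(p)/p^5)^(-1) = p^5/(p^5 − χ(p)): (1 − (-1)/3^5)^(-1) · (1 − (1)/5^5)^(-1) · (1 − (-1)/7^5)^(-1) · (1 − (-1)/11^5)^(-1) · (1 − (1)/13^5)^(-1) · (1 − (1)/17^5)^(-1) · (1 − (-1)/19^5)^(-1) · (1 − (-1)/23^5)^(-1) · (1 − (1)/29^5)^(-1) · (1 − (-1)/31^5)^(-1) · (1 − (1)/37^5)^(-1) · (1 − (1)/41^5)^(-1) · (1 − (-1)/43^5)^(-1) · (1 − (-1)/47^5)^(-1) = 7508883803148623376075754946450365737429310788606076172798130278074505/7537845509642297199917174706861149114875564283464393121061743521431552.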